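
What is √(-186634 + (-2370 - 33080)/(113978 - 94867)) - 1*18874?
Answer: -18874 + 32*I*√66567454311/19111 ≈ -18874.0 + 432.01*I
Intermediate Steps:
√(-186634 + (-2370 - 33080)/(113978 - 94867)) - 1*18874 = √(-186634 - 35450/19111) - 18874 = √(-3566797824/19111) - 18874 = 32*I*√66567454311/19111 - 18874 = -18874 + 32*I*√66567454311/19111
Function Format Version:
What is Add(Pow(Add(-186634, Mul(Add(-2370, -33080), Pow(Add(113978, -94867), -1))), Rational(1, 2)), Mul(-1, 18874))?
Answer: Add(-18874, Mul(Rational(32, 19111), I, Pow(66567454311, Rational(1, 2)))) ≈ Add(-18874., Mul(432.01, I))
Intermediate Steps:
Add(Pow(Add(-186634, Mul(Add(-2370, -33080), Pow(Add(113978, -94867), -1))), Rational(1, 2)), Mul(-1, 18874)) = Add(Pow(Add(-186634, Mul(-35450, Pow(19111, -1))), Rational(1, 2)), -18874) = Add(Pow(Add(-186634, Mul(-35450, Rational(1, 19111))), Rational(1, 2)), -18874) = Add(Pow(Add(-186634, Rational(-35450, 19111)), Rational(1, 2)), -18874) = Add(Pow(Rational(-3566797824, 19111), Rational(1, 2)), -18874) = Add(Mul(Rational(32, 19111), I, Pow(66567454311, Rational(1, 2))), -18874) = Add(-18874, Mul(Rational(32, 19111), I, Pow(66567454311, Rational(1, 2))))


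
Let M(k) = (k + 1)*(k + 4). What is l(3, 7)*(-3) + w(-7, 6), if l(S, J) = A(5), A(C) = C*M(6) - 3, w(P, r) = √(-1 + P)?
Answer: -1041 + 2*I*√2 ≈ -1041.0 + 2.8284*I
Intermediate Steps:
M(k) = (1 + k)*(4 + k)
A(C) = -3 + 70*C (A(C) = C*(4 + 6² + 5*6) - 3 = C*(4 + 36 + 30) - 3 = C*70 - 3 = 70*C - 3 = -3 + 70*C)
l(S, J) = 347 (l(S, J) = -3 + 70*5 = -3 + 350 = 347)
l(3, 7)*(-3) + w(-7, 6) = 347*(-3) + √(-1 - 7) = -1041 + √(-8) = -1041 + 2*I*√2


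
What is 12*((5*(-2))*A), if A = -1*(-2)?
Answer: -240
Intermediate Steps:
A = 2
12*((5*(-2))*A) = 12*((5*(-2))*2) = 12*(-10*2) = 12*(-20) = -240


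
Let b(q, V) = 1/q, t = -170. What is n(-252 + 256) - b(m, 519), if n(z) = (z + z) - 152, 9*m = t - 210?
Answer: -54711/380 ≈ -143.98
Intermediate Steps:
m = -380/9 (m = (-170 - 210)/9 = (⅑)*(-380) = -380/9 ≈ -42.222)
n(z) = -152 + 2*z (n(z) = 2*z - 152 = -152 + 2*z)
n(-252 + 256) - b(m, 519) = (-152 + 2*(-252 + 256)) - 1/(-380/9) = (-152 + 2*4) - 1*(-9/380) = (-152 + 8) + 9/380 = -144 + 9/380 = -54711/380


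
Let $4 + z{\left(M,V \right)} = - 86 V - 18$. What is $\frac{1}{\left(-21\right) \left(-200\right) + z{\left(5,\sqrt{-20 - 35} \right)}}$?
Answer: $\frac{2089}{8931232} + \frac{43 i \sqrt{55}}{8931232} \approx 0.0002339 + 3.5706 \cdot 10^{-5} i$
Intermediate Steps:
$z{\left(M,V \right)} = -22 - 86 V$ ($z{\left(M,V \right)} = -4 - \left(18 + 86 V\right) = -22 - 86 V$)
$\frac{1}{\left(-21\right) \left(-200\right) + z{\left(5,\sqrt{-20 - 35} \right)}} = \frac{1}{\left(-21\right) \left(-200\right) - \left(22 + 86 \sqrt{-20 - 35}\right)} = \frac{1}{4200 - \left(22 + 86 \sqrt{-55}\right)} = \frac{1}{4200 - \left(22 + 86 i \sqrt{55}\right)} = \frac{1}{4178 - 86 i \sqrt{55}}$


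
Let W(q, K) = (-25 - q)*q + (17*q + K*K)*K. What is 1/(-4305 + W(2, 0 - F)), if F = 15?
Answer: -1/8244 ≈ -0.00012130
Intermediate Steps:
W(q, K) = K*(K² + 17*q) + q*(-25 - q) (W(q, K) = q*(-25 - q) + (17*q + K²)*K = q*(-25 - q) + (K² + 17*q)*K = q*(-25 - q) + K*(K² + 17*q) = K*(K² + 17*q) + q*(-25 - q))
1/(-4305 + W(2, 0 - F)) = 1/(-4305 + ((0 - 1*15)³ - 1*2² - 25*2 + 17*(0 - 1*15)*2)) = 1/(-4305 + ((0 - 15)³ - 1*4 - 50 + 17*(0 - 15)*2)) = 1/(-4305 + ((-15)³ - 4 - 50 + 17*(-15)*2)) = 1/(-4305 + (-3375 - 4 - 50 - 510)) = 1/(-4305 - 3939) = 1/(-8244) = -1/8244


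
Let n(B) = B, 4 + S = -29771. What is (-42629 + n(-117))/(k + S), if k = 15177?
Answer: 21373/7299 ≈ 2.9282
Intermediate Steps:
S = -29775 (S = -4 - 29771 = -29775)
(-42629 + n(-117))/(k + S) = (-42629 - 117)/(15177 - 29775) = -42746/(-14598) = -42746*(-1/14598) = 21373/7299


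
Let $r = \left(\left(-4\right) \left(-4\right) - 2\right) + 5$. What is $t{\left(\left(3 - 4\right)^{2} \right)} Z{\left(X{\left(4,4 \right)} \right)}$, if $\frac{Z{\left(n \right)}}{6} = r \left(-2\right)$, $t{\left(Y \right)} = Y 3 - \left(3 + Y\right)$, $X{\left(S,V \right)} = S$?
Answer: $228$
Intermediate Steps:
$r = 19$ ($r = \left(16 - 2\right) + 5 = 14 + 5 = 19$)
$t{\left(Y \right)} = -3 + 2 Y$ ($t{\left(Y \right)} = 3 Y - \left(3 + Y\right) = -3 + 2 Y$)
$Z{\left(n \right)} = -228$ ($Z{\left(n \right)} = 6 \cdot 19 \left(-2\right) = 6 \left(-38\right) = -228$)
$t{\left(\left(3 - 4\right)^{2} \right)} Z{\left(X{\left(4,4 \right)} \right)} = \left(-3 + 2 \left(3 - 4\right)^{2}\right) \left(-228\right) = \left(-3 + 2 \left(-1\right)^{2}\right) \left(-228\right) = \left(-3 + 2 \cdot 1\right) \left(-228\right) = \left(-3 + 2\right) \left(-228\right) = \left(-1\right) \left(-228\right) = 228$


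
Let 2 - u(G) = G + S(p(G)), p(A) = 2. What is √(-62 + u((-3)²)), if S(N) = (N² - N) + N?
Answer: I*√73 ≈ 8.544*I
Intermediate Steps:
S(N) = N²
u(G) = -2 - G (u(G) = 2 - (G + 2²) = 2 - (G + 4) = 2 - (4 + G) = 2 + (-4 - G) = -2 - G)
√(-62 + u((-3)²)) = √(-62 + (-2 - 1*(-3)²)) = √(-62 + (-2 - 1*9)) = √(-62 + (-2 - 9)) = √(-62 - 11) = √(-73) = I*√73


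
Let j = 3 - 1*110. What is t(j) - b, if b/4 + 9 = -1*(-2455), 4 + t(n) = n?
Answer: -9895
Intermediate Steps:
j = -107 (j = 3 - 110 = -107)
t(n) = -4 + n
b = 9784 (b = -36 + 4*(-1*(-2455)) = -36 + 4*2455 = -36 + 9820 = 9784)
t(j) - b = (-4 - 107) - 1*9784 = -111 - 9784 = -9895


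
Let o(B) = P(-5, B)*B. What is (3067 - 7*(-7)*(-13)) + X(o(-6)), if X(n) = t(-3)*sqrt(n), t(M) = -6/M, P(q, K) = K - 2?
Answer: 2430 + 8*sqrt(3) ≈ 2443.9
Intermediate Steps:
P(q, K) = -2 + K
o(B) = B*(-2 + B) (o(B) = (-2 + B)*B = B*(-2 + B))
X(n) = 2*sqrt(n) (X(n) = (-6/(-3))*sqrt(n) = (-6*(-1/3))*sqrt(n) = 2*sqrt(n))
(3067 - 7*(-7)*(-13)) + X(o(-6)) = (3067 - 7*(-7)*(-13)) + 2*sqrt(-6*(-2 - 6)) = (3067 + 49*(-13)) + 2*sqrt(-6*(-8)) = (3067 - 637) + 2*sqrt(48) = 2430 + 2*(4*sqrt(3)) = 2430 + 8*sqrt(3)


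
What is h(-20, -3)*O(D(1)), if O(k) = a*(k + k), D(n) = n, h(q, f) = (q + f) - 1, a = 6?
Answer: -288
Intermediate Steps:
h(q, f) = -1 + f + q (h(q, f) = (f + q) - 1 = -1 + f + q)
O(k) = 12*k (O(k) = 6*(k + k) = 6*(2*k) = 12*k)
h(-20, -3)*O(D(1)) = (-1 - 3 - 20)*(12*1) = -24*12 = -288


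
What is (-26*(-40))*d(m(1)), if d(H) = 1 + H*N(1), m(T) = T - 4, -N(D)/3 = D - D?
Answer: 1040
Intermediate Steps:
N(D) = 0 (N(D) = -3*(D - D) = -3*0 = 0)
m(T) = -4 + T
d(H) = 1 (d(H) = 1 + H*0 = 1 + 0 = 1)
(-26*(-40))*d(m(1)) = -26*(-40)*1 = 1040*1 = 1040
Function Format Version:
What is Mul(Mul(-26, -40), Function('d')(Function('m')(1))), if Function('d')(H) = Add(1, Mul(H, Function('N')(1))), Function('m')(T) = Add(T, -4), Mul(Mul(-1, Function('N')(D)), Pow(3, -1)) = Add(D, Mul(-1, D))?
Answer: 1040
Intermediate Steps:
Function('N')(D) = 0 (Function('N')(D) = Mul(-3, Add(D, Mul(-1, D))) = Mul(-3, 0) = 0)
Function('m')(T) = Add(-4, T)
Function('d')(H) = 1 (Function('d')(H) = Add(1, Mul(H, 0)) = Add(1, 0) = 1)
Mul(Mul(-26, -40), Function('d')(Function('m')(1))) = Mul(Mul(-26, -40), 1) = Mul(1040, 1) = 1040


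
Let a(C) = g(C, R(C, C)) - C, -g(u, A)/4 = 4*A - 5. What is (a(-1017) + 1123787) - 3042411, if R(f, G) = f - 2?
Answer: -1901283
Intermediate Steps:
R(f, G) = -2 + f
g(u, A) = 20 - 16*A (g(u, A) = -4*(4*A - 5) = -4*(-5 + 4*A) = 20 - 16*A)
a(C) = 52 - 17*C (a(C) = (20 - 16*(-2 + C)) - C = (20 + (32 - 16*C)) - C = (52 - 16*C) - C = 52 - 17*C)
(a(-1017) + 1123787) - 3042411 = ((52 - 17*(-1017)) + 1123787) - 3042411 = ((52 + 17289) + 1123787) - 3042411 = (17341 + 1123787) - 3042411 = 1141128 - 3042411 = -1901283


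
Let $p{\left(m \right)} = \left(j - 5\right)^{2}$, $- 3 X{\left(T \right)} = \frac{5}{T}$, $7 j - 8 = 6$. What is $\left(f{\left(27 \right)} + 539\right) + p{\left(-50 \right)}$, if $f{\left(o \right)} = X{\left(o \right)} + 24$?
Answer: $\frac{46327}{81} \approx 571.94$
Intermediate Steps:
$j = 2$ ($j = \frac{8}{7} + \frac{1}{7} \cdot 6 = \frac{8}{7} + \frac{6}{7} = 2$)
$X{\left(T \right)} = - \frac{5}{3 T}$ ($X{\left(T \right)} = - \frac{5 \frac{1}{T}}{3} = - \frac{5}{3 T}$)
$p{\left(m \right)} = 9$ ($p{\left(m \right)} = \left(2 - 5\right)^{2} = \left(-3\right)^{2} = 9$)
$f{\left(o \right)} = 24 - \frac{5}{3 o}$ ($f{\left(o \right)} = - \frac{5}{3 o} + 24 = 24 - \frac{5}{3 o}$)
$\left(f{\left(27 \right)} + 539\right) + p{\left(-50 \right)} = \left(\left(24 - \frac{5}{3 \cdot 27}\right) + 539\right) + 9 = \left(\left(24 - \frac{5}{81}\right) + 539\right) + 9 = \left(\frac{1939}{81} + 539\right) + 9 = \frac{45598}{81} + 9 = \frac{46327}{81}$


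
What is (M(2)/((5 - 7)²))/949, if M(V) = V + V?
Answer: 1/949 ≈ 0.0010537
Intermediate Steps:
M(V) = 2*V
(M(2)/((5 - 7)²))/949 = ((2*2)/((5 - 7)²))/949 = (4/((-2)²))*(1/949) = (4/4)*(1/949) = (4*(¼))*(1/949) = 1*(1/949) = 1/949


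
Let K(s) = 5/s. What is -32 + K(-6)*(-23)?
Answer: -77/6 ≈ -12.833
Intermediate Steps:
-32 + K(-6)*(-23) = -32 + (5/(-6))*(-23) = -32 + (5*(-⅙))*(-23) = -32 - ⅚*(-23) = -32 + 115/6 = -77/6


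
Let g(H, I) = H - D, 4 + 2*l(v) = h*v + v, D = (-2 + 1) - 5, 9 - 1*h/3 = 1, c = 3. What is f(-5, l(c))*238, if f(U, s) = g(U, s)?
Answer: 238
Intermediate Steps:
h = 24 (h = 27 - 3*1 = 27 - 3 = 24)
D = -6 (D = -1 - 5 = -6)
l(v) = -2 + 25*v/2 (l(v) = -2 + (24*v + v)/2 = -2 + (25*v)/2 = -2 + 25*v/2)
g(H, I) = 6 + H (g(H, I) = H - 1*(-6) = H + 6 = 6 + H)
f(U, s) = 6 + U
f(-5, l(c))*238 = (6 - 5)*238 = 1*238 = 238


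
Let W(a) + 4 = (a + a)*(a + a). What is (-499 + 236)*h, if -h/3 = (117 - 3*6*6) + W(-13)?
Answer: 537309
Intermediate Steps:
W(a) = -4 + 4*a² (W(a) = -4 + (a + a)*(a + a) = -4 + (2*a)*(2*a) = -4 + 4*a²)
h = -2043 (h = -3*((117 - 3*6*6) + (-4 + 4*(-13)²)) = -3*((117 - 18*6) + (-4 + 4*169)) = -3*((117 - 108) + (-4 + 676)) = -3*(9 + 672) = -3*681 = -2043)
(-499 + 236)*h = (-499 + 236)*(-2043) = -263*(-2043) = 537309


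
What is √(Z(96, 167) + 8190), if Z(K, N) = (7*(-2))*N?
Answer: 2*√1463 ≈ 76.498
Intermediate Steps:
Z(K, N) = -14*N
√(Z(96, 167) + 8190) = √(-14*167 + 8190) = √(-2338 + 8190) = √5852 = 2*√1463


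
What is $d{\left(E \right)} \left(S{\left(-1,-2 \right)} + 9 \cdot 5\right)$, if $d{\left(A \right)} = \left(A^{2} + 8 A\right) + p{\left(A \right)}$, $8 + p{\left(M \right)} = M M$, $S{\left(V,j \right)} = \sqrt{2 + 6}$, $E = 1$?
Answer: $90 + 4 \sqrt{2} \approx 95.657$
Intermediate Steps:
$S{\left(V,j \right)} = 2 \sqrt{2}$ ($S{\left(V,j \right)} = \sqrt{8} = 2 \sqrt{2}$)
$p{\left(M \right)} = -8 + M^{2}$ ($p{\left(M \right)} = -8 + M M = -8 + M^{2}$)
$d{\left(A \right)} = -8 + 2 A^{2} + 8 A$ ($d{\left(A \right)} = \left(A^{2} + 8 A\right) + \left(-8 + A^{2}\right) = -8 + 2 A^{2} + 8 A$)
$d{\left(E \right)} \left(S{\left(-1,-2 \right)} + 9 \cdot 5\right) = \left(-8 + 2 \cdot 1^{2} + 8 \cdot 1\right) \left(2 \sqrt{2} + 9 \cdot 5\right) = \left(-8 + 2 \cdot 1 + 8\right) \left(2 \sqrt{2} + 45\right) = \left(-8 + 2 + 8\right) \left(45 + 2 \sqrt{2}\right) = 2 \left(45 + 2 \sqrt{2}\right) = 90 + 4 \sqrt{2}$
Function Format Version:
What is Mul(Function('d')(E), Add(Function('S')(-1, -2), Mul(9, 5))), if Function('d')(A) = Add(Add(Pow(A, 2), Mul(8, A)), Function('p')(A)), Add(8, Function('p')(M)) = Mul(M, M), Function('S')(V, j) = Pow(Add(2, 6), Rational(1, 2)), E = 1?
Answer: Add(90, Mul(4, Pow(2, Rational(1, 2)))) ≈ 95.657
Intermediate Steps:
Function('S')(V, j) = Mul(2, Pow(2, Rational(1, 2))) (Function('S')(V, j) = Pow(8, Rational(1, 2)) = Mul(2, Pow(2, Rational(1, 2))))
Function('p')(M) = Add(-8, Pow(M, 2)) (Function('p')(M) = Add(-8, Mul(M, M)) = Add(-8, Pow(M, 2)))
Function('d')(A) = Add(-8, Mul(2, Pow(A, 2)), Mul(8, A)) (Function('d')(A) = Add(Add(Pow(A, 2), Mul(8, A)), Add(-8, Pow(A, 2))) = Add(-8, Mul(2, Pow(A, 2)), Mul(8, A)))
Mul(Function('d')(E), Add(Function('S')(-1, -2), Mul(9, 5))) = Mul(Add(-8, Mul(2, Pow(1, 2)), Mul(8, 1)), Add(Mul(2, Pow(2, Rational(1, 2))), Mul(9, 5))) = Mul(Add(-8, Mul(2, 1), 8), Add(Mul(2, Pow(2, Rational(1, 2))), 45)) = Mul(Add(-8, 2, 8), Add(45, Mul(2, Pow(2, Rational(1, 2))))) = Mul(2, Add(45, Mul(2, Pow(2, Rational(1, 2))))) = Add(90, Mul(4, Pow(2, Rational(1, 2))))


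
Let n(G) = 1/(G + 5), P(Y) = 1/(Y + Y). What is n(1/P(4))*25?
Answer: 25/13 ≈ 1.9231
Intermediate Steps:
P(Y) = 1/(2*Y)
n(G) = 1/(5 + G)
n(1/P(4))*25 = 25/(5 + 1/((1/2)/4)) = 25/(5 + 1/((1/2)*(1/4))) = 25/(5 + 1/(1/8)) = 25/(5 + 8) = 25/13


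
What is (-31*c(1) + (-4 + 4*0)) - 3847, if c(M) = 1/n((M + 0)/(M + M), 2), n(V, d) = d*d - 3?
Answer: -3882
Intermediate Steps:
n(V, d) = -3 + d² (n(V, d) = d² - 3 = -3 + d²)
c(M) = 1 (c(M) = 1/(-3 + 2²) = 1/(-3 + 4) = 1/1 = 1)
(-31*c(1) + (-4 + 4*0)) - 3847 = (-31*1 + (-4 + 4*0)) - 3847 = (-31 + (-4 + 0)) - 3847 = (-31 - 4) - 3847 = -35 - 3847 = -3882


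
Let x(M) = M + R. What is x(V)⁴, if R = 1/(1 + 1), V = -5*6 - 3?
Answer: 17850625/16 ≈ 1.1157e+6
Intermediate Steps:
V = -33 (V = -30 - 3 = -33)
R = ½ (R = 1/2 = ½ ≈ 0.50000)
x(M) = ½ + M (x(M) = M + ½ = ½ + M)
x(V)⁴ = (½ - 33)⁴ = (-65/2)⁴ = 17850625/16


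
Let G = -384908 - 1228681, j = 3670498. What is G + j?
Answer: 2056909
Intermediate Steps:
G = -1613589
G + j = -1613589 + 3670498 = 2056909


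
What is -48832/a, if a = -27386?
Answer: 24416/13693 ≈ 1.7831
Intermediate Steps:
-48832/a = -48832/(-27386) = -48832*(-1/27386) = 24416/13693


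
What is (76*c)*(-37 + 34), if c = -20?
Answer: 4560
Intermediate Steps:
(76*c)*(-37 + 34) = (76*(-20))*(-37 + 34) = -1520*(-3) = 4560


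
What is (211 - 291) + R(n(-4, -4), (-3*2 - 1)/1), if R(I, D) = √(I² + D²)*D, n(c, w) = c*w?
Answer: -80 - 7*√305 ≈ -202.25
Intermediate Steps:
R(I, D) = D*√(D² + I²) (R(I, D) = √(D² + I²)*D = D*√(D² + I²))
(211 - 291) + R(n(-4, -4), (-3*2 - 1)/1) = (211 - 291) + ((-3*2 - 1)/1)*√(((-3*2 - 1)/1)² + (-4*(-4))²) = -80 + ((-6 - 1)*1)*√(((-6 - 1)*1)² + 16²) = -80 + (-7*1)*√((-7*1)² + 256) = -80 - 7*√((-7)² + 256) = -80 - 7*√(49 + 256) = -80 - 7*√305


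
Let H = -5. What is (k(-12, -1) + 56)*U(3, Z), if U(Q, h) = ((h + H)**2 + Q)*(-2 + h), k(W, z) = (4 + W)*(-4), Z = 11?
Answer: 30888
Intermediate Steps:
k(W, z) = -16 - 4*W
U(Q, h) = (-2 + h)*(Q + (-5 + h)**2) (U(Q, h) = ((h - 5)**2 + Q)*(-2 + h) = ((-5 + h)**2 + Q)*(-2 + h) = (Q + (-5 + h)**2)*(-2 + h) = (-2 + h)*(Q + (-5 + h)**2))
(k(-12, -1) + 56)*U(3, Z) = ((-16 - 4*(-12)) + 56)*(-2*3 - 2*(-5 + 11)**2 + 3*11 + 11*(-5 + 11)**2) = ((-16 + 48) + 56)*(-6 - 2*6**2 + 33 + 11*6**2) = (32 + 56)*(-6 - 2*36 + 33 + 11*36) = 88*(-6 - 72 + 33 + 396) = 88*351 = 30888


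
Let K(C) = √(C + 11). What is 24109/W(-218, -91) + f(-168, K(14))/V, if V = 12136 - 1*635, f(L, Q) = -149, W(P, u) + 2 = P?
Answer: -277310389/2530220 ≈ -109.60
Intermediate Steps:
W(P, u) = -2 + P
K(C) = √(11 + C)
V = 11501 (V = 12136 - 635 = 11501)
24109/W(-218, -91) + f(-168, K(14))/V = 24109/(-2 - 218) - 149/11501 = 24109/(-220) - 149*1/11501 = 24109*(-1/220) - 149/11501 = -24109/220 - 149/11501 = -277310389/2530220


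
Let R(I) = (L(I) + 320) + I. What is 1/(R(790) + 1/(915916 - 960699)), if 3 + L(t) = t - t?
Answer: 44783/49574780 ≈ 0.00090334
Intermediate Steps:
L(t) = -3 (L(t) = -3 + (t - t) = -3 + 0 = -3)
R(I) = 317 + I (R(I) = (-3 + 320) + I = 317 + I)
1/(R(790) + 1/(915916 - 960699)) = 1/((317 + 790) + 1/(915916 - 960699)) = 1/(1107 + 1/(-44783)) = 1/(1107 - 1/44783) = 1/(49574780/44783) = 44783/49574780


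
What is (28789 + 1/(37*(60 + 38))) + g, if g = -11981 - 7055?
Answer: 35364379/3626 ≈ 9753.0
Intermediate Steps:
g = -19036
(28789 + 1/(37*(60 + 38))) + g = (28789 + 1/(37*(60 + 38))) - 19036 = (28789 + 1/(37*98)) - 19036 = (28789 + 1/3626) - 19036 = 104388915/3626 - 19036 = 35364379/3626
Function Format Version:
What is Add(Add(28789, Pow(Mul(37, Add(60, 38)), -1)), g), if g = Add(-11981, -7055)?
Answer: Rational(35364379, 3626) ≈ 9753.0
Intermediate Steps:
g = -19036
Add(Add(28789, Pow(Mul(37, Add(60, 38)), -1)), g) = Add(Add(28789, Pow(Mul(37, Add(60, 38)), -1)), -19036) = Add(Add(28789, Pow(Mul(37, 98), -1)), -19036) = Add(Add(28789, Pow(3626, -1)), -19036) = Add(Add(28789, Rational(1, 3626)), -19036) = Add(Rational(104388915, 3626), -19036) = Rational(35364379, 3626)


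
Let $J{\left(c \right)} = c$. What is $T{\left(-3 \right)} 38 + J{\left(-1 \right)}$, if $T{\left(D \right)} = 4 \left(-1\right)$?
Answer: $-153$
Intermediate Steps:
$T{\left(D \right)} = -4$
$T{\left(-3 \right)} 38 + J{\left(-1 \right)} = \left(-4\right) 38 - 1 = -152 - 1 = -153$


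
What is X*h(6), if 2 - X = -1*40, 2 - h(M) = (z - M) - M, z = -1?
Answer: 630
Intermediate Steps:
h(M) = 3 + 2*M (h(M) = 2 - ((-1 - M) - M) = 2 - (-1 - 2*M) = 2 + (1 + 2*M) = 3 + 2*M)
X = 42 (X = 2 - (-1)*40 = 2 - 1*(-40) = 2 + 40 = 42)
X*h(6) = 42*(3 + 2*6) = 42*(3 + 12) = 42*15 = 630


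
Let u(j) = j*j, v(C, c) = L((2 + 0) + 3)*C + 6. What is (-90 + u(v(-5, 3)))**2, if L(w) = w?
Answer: 73441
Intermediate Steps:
v(C, c) = 6 + 5*C (v(C, c) = ((2 + 0) + 3)*C + 6 = (2 + 3)*C + 6 = 5*C + 6 = 6 + 5*C)
u(j) = j**2
(-90 + u(v(-5, 3)))**2 = (-90 + (6 + 5*(-5))**2)**2 = (-90 + (6 - 25)**2)**2 = (-90 + (-19)**2)**2 = (-90 + 361)**2 = 271**2 = 73441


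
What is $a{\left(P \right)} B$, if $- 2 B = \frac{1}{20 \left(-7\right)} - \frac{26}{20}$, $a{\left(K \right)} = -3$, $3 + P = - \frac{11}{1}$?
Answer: $- \frac{549}{280} \approx -1.9607$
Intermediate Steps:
$P = -14$ ($P = -3 - \frac{11}{1} = -3 - 11 = -14$)
$B = \frac{183}{280}$ ($B = - \frac{\frac{1}{20 \left(-7\right)} - \frac{26}{20}}{2} = - \frac{\frac{1}{20} \left(- \frac{1}{7}\right) - \frac{13}{10}}{2} = - \frac{- \frac{1}{140} - \frac{13}{10}}{2} = \left(- \frac{1}{2}\right) \left(- \frac{183}{140}\right) = \frac{183}{280} \approx 0.65357$)
$a{\left(P \right)} B = \left(-3\right) \frac{183}{280} = - \frac{549}{280}$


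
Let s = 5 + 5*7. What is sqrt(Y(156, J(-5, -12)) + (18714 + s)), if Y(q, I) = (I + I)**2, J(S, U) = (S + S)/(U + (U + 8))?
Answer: sqrt(300089)/4 ≈ 136.95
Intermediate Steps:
J(S, U) = 2*S/(8 + 2*U) (J(S, U) = (2*S)/(U + (8 + U)) = (2*S)/(8 + 2*U) = 2*S/(8 + 2*U))
Y(q, I) = 4*I**2 (Y(q, I) = (2*I)**2 = 4*I**2)
s = 40 (s = 5 + 35 = 40)
sqrt(Y(156, J(-5, -12)) + (18714 + s)) = sqrt(4*(-5/(4 - 12))**2 + (18714 + 40)) = sqrt(4*(-5/(-8))**2 + 18754) = sqrt(4*(-5*(-1/8))**2 + 18754) = sqrt(4*(5/8)**2 + 18754) = sqrt(4*(25/64) + 18754) = sqrt(25/16 + 18754) = sqrt(300089/16) = sqrt(300089)/4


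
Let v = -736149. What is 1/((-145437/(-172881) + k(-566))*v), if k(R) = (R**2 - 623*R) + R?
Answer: -19209/9508322382619985 ≈ -2.0202e-12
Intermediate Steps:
k(R) = R**2 - 622*R
1/((-145437/(-172881) + k(-566))*v) = 1/(-145437/(-172881) - 566*(-622 - 566)*(-736149)) = -1/736149/(-145437*(-1/172881) - 566*(-1188)) = -1/736149/(48479/57627 + 672408) = -1/736149/(38748904295/57627) = (57627/38748904295)*(-1/736149) = -19209/9508322382619985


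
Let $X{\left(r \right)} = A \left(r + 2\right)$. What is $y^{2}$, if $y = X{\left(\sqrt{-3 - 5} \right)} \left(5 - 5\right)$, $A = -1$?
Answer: $0$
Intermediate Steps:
$X{\left(r \right)} = -2 - r$ ($X{\left(r \right)} = - (r + 2) = - (2 + r) = -2 - r$)
$y = 0$ ($y = \left(-2 - \sqrt{-3 - 5}\right) \left(5 - 5\right) = \left(-2 - \sqrt{-8}\right) 0 = \left(-2 - 2 i \sqrt{2}\right) 0 = 0$)
$y^{2} = 0^{2} = 0$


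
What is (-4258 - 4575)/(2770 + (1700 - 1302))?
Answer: -803/288 ≈ -2.7882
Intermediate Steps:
(-4258 - 4575)/(2770 + (1700 - 1302)) = -8833/(2770 + 398) = -8833/3168 = -8833*1/3168 = -803/288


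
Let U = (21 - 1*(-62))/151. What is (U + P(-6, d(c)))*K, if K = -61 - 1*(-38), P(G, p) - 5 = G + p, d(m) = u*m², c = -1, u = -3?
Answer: 11983/151 ≈ 79.358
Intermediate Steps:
d(m) = -3*m²
P(G, p) = 5 + G + p (P(G, p) = 5 + (G + p) = 5 + G + p)
U = 83/151 (U = (21 + 62)*(1/151) = 83*(1/151) = 83/151 ≈ 0.54967)
K = -23 (K = -61 + 38 = -23)
(U + P(-6, d(c)))*K = (83/151 + (5 - 6 - 3*(-1)²))*(-23) = (83/151 + (5 - 6 - 3*1))*(-23) = (83/151 + (5 - 6 - 3))*(-23) = (83/151 - 4)*(-23) = -521/151*(-23) = 11983/151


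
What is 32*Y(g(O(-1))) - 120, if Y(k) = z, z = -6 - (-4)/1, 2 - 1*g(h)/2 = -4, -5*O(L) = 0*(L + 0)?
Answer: -184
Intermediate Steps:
O(L) = 0 (O(L) = -0*(L + 0) = -0*L = -1/5*0 = 0)
g(h) = 12 (g(h) = 4 - 2*(-4) = 4 + 8 = 12)
z = -2 (z = -6 - (-4) = -6 - 1*(-4) = -6 + 4 = -2)
Y(k) = -2
32*Y(g(O(-1))) - 120 = 32*(-2) - 120 = -64 - 120 = -184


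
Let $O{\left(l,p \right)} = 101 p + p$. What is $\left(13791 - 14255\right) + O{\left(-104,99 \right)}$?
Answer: $9634$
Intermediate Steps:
$O{\left(l,p \right)} = 102 p$
$\left(13791 - 14255\right) + O{\left(-104,99 \right)} = \left(13791 - 14255\right) + 102 \cdot 99 = -464 + 10098 = 9634$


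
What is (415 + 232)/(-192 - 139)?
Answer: -647/331 ≈ -1.9547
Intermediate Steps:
(415 + 232)/(-192 - 139) = 647/(-331) = 647*(-1/331) = -647/331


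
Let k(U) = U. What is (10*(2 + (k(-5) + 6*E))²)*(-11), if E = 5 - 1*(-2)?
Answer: -167310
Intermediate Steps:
E = 7 (E = 5 + 2 = 7)
(10*(2 + (k(-5) + 6*E))²)*(-11) = (10*(2 + (-5 + 6*7))²)*(-11) = (10*(2 + (-5 + 42))²)*(-11) = (10*(2 + 37)²)*(-11) = (10*39²)*(-11) = (10*1521)*(-11) = 15210*(-11) = -167310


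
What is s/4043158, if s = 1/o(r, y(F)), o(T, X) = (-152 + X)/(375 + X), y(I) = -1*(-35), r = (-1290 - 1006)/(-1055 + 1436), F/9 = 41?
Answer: -205/236524743 ≈ -8.6672e-7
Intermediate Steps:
F = 369 (F = 9*41 = 369)
r = -2296/381 ≈ -6.0262
y(I) = 35
o(T, X) = (-152 + X)/(375 + X)
s = -410/117 (s = 1/((-152 + 35)/(375 + 35)) = 1/(-117/410) = -410/117 ≈ -3.5043)
s/4043158 = -410/117/4043158 = -410/117*1/4043158 = -205/236524743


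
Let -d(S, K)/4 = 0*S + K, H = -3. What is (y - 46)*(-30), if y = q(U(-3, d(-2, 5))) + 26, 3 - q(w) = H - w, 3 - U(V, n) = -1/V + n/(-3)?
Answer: 540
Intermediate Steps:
d(S, K) = -4*K (d(S, K) = -4*(0*S + K) = -4*(0 + K) = -4*K)
U(V, n) = 3 + 1/V + n/3 (U(V, n) = 3 - (-1/V + n/(-3)) = 3 - (-1/V + n*(-1/3)) = 3 - (-1/V - n/3) = 3 + (1/V + n/3) = 3 + 1/V + n/3)
q(w) = 6 + w (q(w) = 3 - (-3 - w) = 3 + (3 + w) = 6 + w)
y = 28 (y = (6 + (3 + 1/(-3) + (-4*5)/3)) + 26 = (6 + (3 - 1/3 + (1/3)*(-20))) + 26 = (6 + (3 - 1/3 - 20/3)) + 26 = (6 - 4) + 26 = 2 + 26 = 28)
(y - 46)*(-30) = (28 - 46)*(-30) = -18*(-30) = 540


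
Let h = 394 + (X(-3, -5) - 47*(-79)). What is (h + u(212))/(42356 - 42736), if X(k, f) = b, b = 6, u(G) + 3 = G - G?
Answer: -411/38 ≈ -10.816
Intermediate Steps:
u(G) = -3 (u(G) = -3 + (G - G) = -3 + 0 = -3)
X(k, f) = 6
h = 4113 (h = 394 + (6 - 47*(-79)) = 394 + (6 + 3713) = 394 + 3719 = 4113)
(h + u(212))/(42356 - 42736) = (4113 - 3)/(42356 - 42736) = 4110/(-380) = 4110*(-1/380) = -411/38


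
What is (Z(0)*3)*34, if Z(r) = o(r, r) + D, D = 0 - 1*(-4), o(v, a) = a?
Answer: 408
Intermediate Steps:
D = 4 (D = 0 + 4 = 4)
Z(r) = 4 + r (Z(r) = r + 4 = 4 + r)
(Z(0)*3)*34 = ((4 + 0)*3)*34 = (4*3)*34 = 12*34 = 408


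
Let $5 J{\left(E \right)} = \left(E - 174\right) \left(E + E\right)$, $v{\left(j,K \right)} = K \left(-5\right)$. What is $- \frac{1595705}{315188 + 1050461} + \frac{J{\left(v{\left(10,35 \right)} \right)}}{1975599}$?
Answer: $- \frac{3119110397225}{2697974798751} \approx -1.1561$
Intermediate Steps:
$v{\left(j,K \right)} = - 5 K$
$J{\left(E \right)} = \frac{2 E \left(-174 + E\right)}{5}$ ($J{\left(E \right)} = \frac{\left(E - 174\right) \left(E + E\right)}{5} = \frac{\left(-174 + E\right) 2 E}{5} = \frac{2 E \left(-174 + E\right)}{5}$)
$- \frac{1595705}{315188 + 1050461} + \frac{J{\left(v{\left(10,35 \right)} \right)}}{1975599} = - \frac{1595705}{315188 + 1050461} + \frac{\frac{2}{5} \left(\left(-5\right) 35\right) \left(-174 - 175\right)}{1975599} = - \frac{1595705}{1365649} + \frac{2}{5} \left(-175\right) \left(-174 - 175\right) \frac{1}{1975599} = \left(-1595705\right) \frac{1}{1365649} + \frac{2}{5} \left(-175\right) \left(-349\right) \frac{1}{1975599} = - \frac{1595705}{1365649} + 24430 \cdot \frac{1}{1975599} = - \frac{1595705}{1365649} + \frac{24430}{1975599} = - \frac{3119110397225}{2697974798751}$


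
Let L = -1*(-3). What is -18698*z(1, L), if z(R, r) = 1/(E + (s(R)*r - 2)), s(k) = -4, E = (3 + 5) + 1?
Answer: 18698/5 ≈ 3739.6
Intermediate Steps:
E = 9 (E = 8 + 1 = 9)
L = 3
z(R, r) = 1/(7 - 4*r) (z(R, r) = 1/(9 + (-4*r - 2)) = 1/(9 + (-2 - 4*r)) = 1/(7 - 4*r))
-18698*z(1, L) = -18698/(7 - 4*3) = -18698/(7 - 12) = -18698/(-5) = -18698*(-1/5) = 18698/5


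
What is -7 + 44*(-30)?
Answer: -1327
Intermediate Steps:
-7 + 44*(-30) = -7 - 1320 = -1327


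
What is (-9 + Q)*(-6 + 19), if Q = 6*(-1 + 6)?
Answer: 273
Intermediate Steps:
Q = 30 (Q = 6*5 = 30)
(-9 + Q)*(-6 + 19) = (-9 + 30)*(-6 + 19) = 21*13 = 273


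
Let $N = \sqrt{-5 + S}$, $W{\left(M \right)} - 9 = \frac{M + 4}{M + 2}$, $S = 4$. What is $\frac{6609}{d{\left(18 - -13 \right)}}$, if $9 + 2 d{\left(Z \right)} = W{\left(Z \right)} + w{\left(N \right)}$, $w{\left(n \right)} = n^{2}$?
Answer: $218097$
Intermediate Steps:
$W{\left(M \right)} = 9 + \frac{4 + M}{2 + M}$ ($W{\left(M \right)} = 9 + \frac{M + 4}{M + 2} = 9 + \frac{4 + M}{2 + M}$)
$N = i$ ($N = \sqrt{-5 + 4} = \sqrt{-1} = i \approx 1.0 i$)
$d{\left(Z \right)} = -5 + \frac{11 + 5 Z}{2 + Z}$ ($d{\left(Z \right)} = - \frac{9}{2} + \frac{\frac{2 \left(11 + 5 Z\right)}{2 + Z} + i^{2}}{2} = - \frac{9}{2} + \frac{\frac{2 \left(11 + 5 Z\right)}{2 + Z} - 1}{2} = - \frac{9}{2} + \frac{-1 + \frac{2 \left(11 + 5 Z\right)}{2 + Z}}{2} = - \frac{9}{2} - \left(\frac{1}{2} - \frac{11 + 5 Z}{2 + Z}\right) = -5 + \frac{11 + 5 Z}{2 + Z}$)
$\frac{6609}{d{\left(18 - -13 \right)}} = \frac{6609}{\frac{1}{2 + \left(18 - -13\right)}} = \frac{6609}{\frac{1}{2 + \left(18 + 13\right)}} = \frac{6609}{\frac{1}{2 + 31}} = \frac{6609}{\frac{1}{33}} = 6609 \frac{1}{\frac{1}{33}} = 6609 \cdot 33 = 218097$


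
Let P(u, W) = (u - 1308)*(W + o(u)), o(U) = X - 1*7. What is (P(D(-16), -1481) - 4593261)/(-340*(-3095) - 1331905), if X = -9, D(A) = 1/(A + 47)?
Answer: 81692232/8667755 ≈ 9.4248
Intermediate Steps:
D(A) = 1/(47 + A)
o(U) = -16 (o(U) = -9 - 1*7 = -9 - 7 = -16)
P(u, W) = (-1308 + u)*(-16 + W) (P(u, W) = (u - 1308)*(W - 16) = (-1308 + u)*(-16 + W))
(P(D(-16), -1481) - 4593261)/(-340*(-3095) - 1331905) = ((20928 - 1308*(-1481) - 16/(47 - 16) - 1481/(47 - 16)) - 4593261)/(-340*(-3095) - 1331905) = ((20928 + 1937148 - 16/31 - 1481/31) - 4593261)/(1052300 - 1331905) = ((20928 + 1937148 - 16*1/31 - 1481*1/31) - 4593261)/(-279605) = ((20928 + 1937148 - 16/31 - 1481/31) - 4593261)*(-1/279605) = (60698859/31 - 4593261)*(-1/279605) = -81692232/31*(-1/279605) = 81692232/8667755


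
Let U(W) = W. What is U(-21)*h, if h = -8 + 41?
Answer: -693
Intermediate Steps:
h = 33
U(-21)*h = -21*33 = -693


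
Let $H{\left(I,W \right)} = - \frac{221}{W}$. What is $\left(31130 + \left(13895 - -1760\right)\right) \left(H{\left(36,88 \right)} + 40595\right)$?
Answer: $\frac{167122523115}{88} \approx 1.8991 \cdot 10^{9}$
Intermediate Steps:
$\left(31130 + \left(13895 - -1760\right)\right) \left(H{\left(36,88 \right)} + 40595\right) = \left(31130 + \left(13895 - -1760\right)\right) \left(- \frac{221}{88} + 40595\right) = \left(31130 + \left(13895 + 1760\right)\right) \left(\left(-221\right) \frac{1}{88} + 40595\right) = \left(31130 + 15655\right) \left(- \frac{221}{88} + 40595\right) = 46785 \cdot \frac{3572139}{88} = \frac{167122523115}{88}$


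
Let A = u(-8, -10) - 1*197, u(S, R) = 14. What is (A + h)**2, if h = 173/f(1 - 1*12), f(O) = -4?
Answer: 819025/16 ≈ 51189.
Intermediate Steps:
h = -173/4 (h = 173/(-4) = 173*(-1/4) = -173/4 ≈ -43.250)
A = -183 (A = 14 - 1*197 = 14 - 197 = -183)
(A + h)**2 = (-183 - 173/4)**2 = (-905/4)**2 = 819025/16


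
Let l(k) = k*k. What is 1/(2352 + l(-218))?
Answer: 1/49876 ≈ 2.0050e-5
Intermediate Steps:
l(k) = k²
1/(2352 + l(-218)) = 1/(2352 + (-218)²) = 1/(2352 + 47524) = 1/49876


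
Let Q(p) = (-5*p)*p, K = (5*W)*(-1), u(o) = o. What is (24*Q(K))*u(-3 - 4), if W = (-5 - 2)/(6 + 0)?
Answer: 85750/3 ≈ 28583.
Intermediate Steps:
W = -7/6 ≈ -1.1667
K = 35/6 (K = (5*(-7/6))*(-1) = -35/6*(-1) = 35/6 ≈ 5.8333)
Q(p) = -5*p²
(24*Q(K))*u(-3 - 4) = (24*(-5*(35/6)²))*(-3 - 4) = (24*(-5*1225/36))*(-7) = (24*(-6125/36))*(-7) = -12250/3*(-7) = 85750/3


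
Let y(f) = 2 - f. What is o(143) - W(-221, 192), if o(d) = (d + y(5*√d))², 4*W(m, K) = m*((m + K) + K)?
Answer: 134423/4 - 1450*√143 ≈ 16266.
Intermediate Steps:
W(m, K) = m*(m + 2*K)/4 (W(m, K) = (m*((m + K) + K))/4 = (m*((K + m) + K))/4 = (m*(m + 2*K))/4 = m*(m + 2*K)/4)
o(d) = (2 + d - 5*√d)² (o(d) = (d + (2 - 5*√d))² = (2 + d - 5*√d)²)
o(143) - W(-221, 192) = (2 + 143 - 5*√143)² - (-221)*(-221 + 2*192)/4 = (145 - 5*√143)² - (-221)*(-221 + 384)/4 = (145 - 5*√143)² - (-221)*163/4 = (145 - 5*√143)² - 1*(-36023/4) = (145 - 5*√143)² + 36023/4 = 36023/4 + (145 - 5*√143)²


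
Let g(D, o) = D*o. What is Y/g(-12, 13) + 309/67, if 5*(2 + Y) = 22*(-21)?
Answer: 68161/13065 ≈ 5.2171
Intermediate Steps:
Y = -472/5 (Y = -2 + (22*(-21))/5 = -2 + (1/5)*(-462) = -2 - 462/5 = -472/5 ≈ -94.400)
Y/g(-12, 13) + 309/67 = -472/(5*((-12*13))) + 309/67 = -472/5/(-156) + 309*(1/67) = -472/5*(-1/156) + 309/67 = 118/195 + 309/67 = 68161/13065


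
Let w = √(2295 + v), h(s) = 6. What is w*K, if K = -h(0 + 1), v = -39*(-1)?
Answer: -6*√2334 ≈ -289.87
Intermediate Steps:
v = 39
K = -6 (K = -1*6 = -6)
w = √2334 (w = √(2295 + 39) = √2334 ≈ 48.311)
w*K = √2334*(-6) = -6*√2334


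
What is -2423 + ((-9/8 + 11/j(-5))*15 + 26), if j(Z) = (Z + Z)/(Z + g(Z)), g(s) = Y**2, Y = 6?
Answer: -23403/8 ≈ -2925.4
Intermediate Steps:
g(s) = 36 (g(s) = 6**2 = 36)
j(Z) = 2*Z/(36 + Z) (j(Z) = (Z + Z)/(Z + 36) = (2*Z)/(36 + Z) = 2*Z/(36 + Z))
-2423 + ((-9/8 + 11/j(-5))*15 + 26) = -2423 + ((-9/8 + 11/((2*(-5)/(36 - 5))))*15 + 26) = -2423 + ((-9*1/8 + 11/((2*(-5)/31)))*15 + 26) = -2423 + ((-9/8 + 11/((2*(-5)*(1/31))))*15 + 26) = -2423 + ((-9/8 + 11/(-10/31))*15 + 26) = -2423 + ((-9/8 + 11*(-31/10))*15 + 26) = -2423 + ((-9/8 - 341/10)*15 + 26) = -2423 + (-1409/40*15 + 26) = -2423 + (-4227/8 + 26) = -2423 - 4019/8 = -23403/8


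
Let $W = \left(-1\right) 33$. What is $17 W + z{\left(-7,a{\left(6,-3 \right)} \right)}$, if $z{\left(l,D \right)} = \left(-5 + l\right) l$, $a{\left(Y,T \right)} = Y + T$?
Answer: $-477$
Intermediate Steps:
$a{\left(Y,T \right)} = T + Y$
$W = -33$
$z{\left(l,D \right)} = l \left(-5 + l\right)$
$17 W + z{\left(-7,a{\left(6,-3 \right)} \right)} = 17 \left(-33\right) - 7 \left(-5 - 7\right) = -561 - -84 = -561 + 84 = -477$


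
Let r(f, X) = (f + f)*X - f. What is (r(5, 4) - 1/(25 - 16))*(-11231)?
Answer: -3526534/9 ≈ -3.9184e+5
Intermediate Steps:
r(f, X) = -f + 2*X*f (r(f, X) = (2*f)*X - f = 2*X*f - f = -f + 2*X*f)
(r(5, 4) - 1/(25 - 16))*(-11231) = (5*(-1 + 2*4) - 1/(25 - 16))*(-11231) = (5*(-1 + 8) - 1/9)*(-11231) = (5*7 - 1*⅑)*(-11231) = (35 - ⅑)*(-11231) = (314/9)*(-11231) = -3526534/9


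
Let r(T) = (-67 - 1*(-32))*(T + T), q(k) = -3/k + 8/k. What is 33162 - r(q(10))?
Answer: 33197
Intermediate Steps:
q(k) = 5/k
r(T) = -70*T (r(T) = (-67 + 32)*(2*T) = -70*T)
33162 - r(q(10)) = 33162 - (-70)*5/10 = 33162 - (-70)*5*(1/10) = 33162 - (-70)/2 = 33162 - 1*(-35) = 33162 + 35 = 33197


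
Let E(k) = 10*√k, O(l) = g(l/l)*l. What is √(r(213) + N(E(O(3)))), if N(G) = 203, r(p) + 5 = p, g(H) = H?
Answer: √411 ≈ 20.273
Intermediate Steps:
O(l) = l (O(l) = (l/l)*l = 1*l = l)
r(p) = -5 + p
√(r(213) + N(E(O(3)))) = √((-5 + 213) + 203) = √(208 + 203) = √411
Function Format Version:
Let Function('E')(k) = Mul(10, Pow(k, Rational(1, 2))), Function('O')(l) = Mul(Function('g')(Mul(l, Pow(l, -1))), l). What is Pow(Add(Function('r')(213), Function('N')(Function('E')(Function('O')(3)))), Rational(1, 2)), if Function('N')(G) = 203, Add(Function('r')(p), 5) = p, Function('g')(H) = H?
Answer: Pow(411, Rational(1, 2)) ≈ 20.273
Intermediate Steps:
Function('O')(l) = l (Function('O')(l) = Mul(Mul(l, Pow(l, -1)), l) = Mul(1, l) = l)
Function('r')(p) = Add(-5, p)
Pow(Add(Function('r')(213), Function('N')(Function('E')(Function('O')(3)))), Rational(1, 2)) = Pow(Add(Add(-5, 213), 203), Rational(1, 2)) = Pow(Add(208, 203), Rational(1, 2)) = Pow(411, Rational(1, 2))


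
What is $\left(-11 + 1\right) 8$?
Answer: $-80$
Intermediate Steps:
$\left(-11 + 1\right) 8 = \left(-10\right) 8 = -80$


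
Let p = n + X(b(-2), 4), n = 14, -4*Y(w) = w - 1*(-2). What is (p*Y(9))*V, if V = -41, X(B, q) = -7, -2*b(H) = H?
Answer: 3157/4 ≈ 789.25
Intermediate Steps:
b(H) = -H/2
Y(w) = -1/2 - w/4 (Y(w) = -(w - 1*(-2))/4 = -(w + 2)/4 = -(2 + w)/4 = -1/2 - w/4)
p = 7 (p = 14 - 7 = 7)
(p*Y(9))*V = (7*(-1/2 - 1/4*9))*(-41) = (7*(-1/2 - 9/4))*(-41) = (7*(-11/4))*(-41) = -77/4*(-41) = 3157/4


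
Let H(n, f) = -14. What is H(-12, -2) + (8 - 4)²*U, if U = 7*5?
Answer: 546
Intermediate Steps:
U = 35
H(-12, -2) + (8 - 4)²*U = -14 + (8 - 4)²*35 = -14 + 4²*35 = -14 + 16*35 = -14 + 560 = 546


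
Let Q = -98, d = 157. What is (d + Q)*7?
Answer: 413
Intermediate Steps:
(d + Q)*7 = (157 - 98)*7 = 59*7 = 413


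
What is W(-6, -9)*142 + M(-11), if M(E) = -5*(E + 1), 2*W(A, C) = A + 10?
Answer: 334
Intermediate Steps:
W(A, C) = 5 + A/2 (W(A, C) = (A + 10)/2 = (10 + A)/2 = 5 + A/2)
M(E) = -5 - 5*E (M(E) = -5*(1 + E) = -5 - 5*E)
W(-6, -9)*142 + M(-11) = (5 + (½)*(-6))*142 + (-5 - 5*(-11)) = (5 - 3)*142 + (-5 + 55) = 2*142 + 50 = 284 + 50 = 334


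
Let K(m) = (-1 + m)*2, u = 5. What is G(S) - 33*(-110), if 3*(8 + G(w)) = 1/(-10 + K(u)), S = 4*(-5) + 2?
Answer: 21731/6 ≈ 3621.8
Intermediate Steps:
K(m) = -2 + 2*m
S = -18 (S = -20 + 2 = -18)
G(w) = -49/6 (G(w) = -8 + 1/(3*(-10 + (-2 + 2*5))) = -8 + 1/(3*(-10 + (-2 + 10))) = -8 + 1/(3*(-10 + 8)) = -8 + (1/3)/(-2) = -8 + (1/3)*(-1/2) = -8 - 1/6 = -49/6)
G(S) - 33*(-110) = -49/6 - 33*(-110) = -49/6 + 3630 = 21731/6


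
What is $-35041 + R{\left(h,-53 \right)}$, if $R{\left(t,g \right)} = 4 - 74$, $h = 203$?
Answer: $-35111$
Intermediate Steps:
$R{\left(t,g \right)} = -70$
$-35041 + R{\left(h,-53 \right)} = -35041 - 70 = -35111$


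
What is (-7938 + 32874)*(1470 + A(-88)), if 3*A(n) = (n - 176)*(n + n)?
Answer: 422864688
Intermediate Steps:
A(n) = 2*n*(-176 + n)/3 (A(n) = ((n - 176)*(n + n))/3 = ((-176 + n)*(2*n))/3 = (2*n*(-176 + n))/3 = 2*n*(-176 + n)/3)
(-7938 + 32874)*(1470 + A(-88)) = (-7938 + 32874)*(1470 + (⅔)*(-88)*(-176 - 88)) = 24936*(1470 + (⅔)*(-88)*(-264)) = 24936*(1470 + 15488) = 24936*16958 = 422864688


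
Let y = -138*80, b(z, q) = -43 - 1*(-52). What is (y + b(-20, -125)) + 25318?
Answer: 14287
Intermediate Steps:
b(z, q) = 9 (b(z, q) = -43 + 52 = 9)
y = -11040
(y + b(-20, -125)) + 25318 = (-11040 + 9) + 25318 = -11031 + 25318 = 14287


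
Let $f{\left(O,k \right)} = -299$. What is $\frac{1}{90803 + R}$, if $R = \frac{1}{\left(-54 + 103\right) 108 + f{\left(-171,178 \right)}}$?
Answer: $\frac{4993}{453379380} \approx 1.1013 \cdot 10^{-5}$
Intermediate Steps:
$R = \frac{1}{4993}$ ($R = \frac{1}{\left(-54 + 103\right) 108 - 299} = \frac{1}{49 \cdot 108 - 299} = \frac{1}{5292 - 299} = \frac{1}{4993} \approx 0.00020028$)
$\frac{1}{90803 + R} = \frac{1}{90803 + \frac{1}{4993}} = \frac{1}{\frac{453379380}{4993}} = \frac{4993}{453379380}$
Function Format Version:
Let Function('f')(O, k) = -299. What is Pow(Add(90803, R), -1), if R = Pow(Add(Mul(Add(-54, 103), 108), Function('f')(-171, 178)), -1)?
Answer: Rational(4993, 453379380) ≈ 1.1013e-5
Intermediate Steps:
R = Rational(1, 4993) (R = Pow(Add(Mul(Add(-54, 103), 108), -299), -1) = Pow(Add(Mul(49, 108), -299), -1) = Pow(Add(5292, -299), -1) = Pow(4993, -1) = Rational(1, 4993) ≈ 0.00020028)
Pow(Add(90803, R), -1) = Pow(Add(90803, Rational(1, 4993)), -1) = Pow(Rational(453379380, 4993), -1) = Rational(4993, 453379380)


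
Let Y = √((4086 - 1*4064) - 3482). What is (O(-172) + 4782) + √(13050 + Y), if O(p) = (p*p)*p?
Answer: -5083666 + √(13050 + 2*I*√865) ≈ -5.0836e+6 + 0.25746*I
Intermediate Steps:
O(p) = p³ (O(p) = p²*p = p³)
Y = 2*I*√865 (Y = √((4086 - 4064) - 3482) = √(22 - 3482) = √(-3460) = 2*I*√865 ≈ 58.822*I)
(O(-172) + 4782) + √(13050 + Y) = ((-172)³ + 4782) + √(13050 + 2*I*√865) = (-5088448 + 4782) + √(13050 + 2*I*√865) = -5083666 + √(13050 + 2*I*√865)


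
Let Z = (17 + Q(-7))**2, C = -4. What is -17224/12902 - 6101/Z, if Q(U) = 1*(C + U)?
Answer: -39667583/232236 ≈ -170.81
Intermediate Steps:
Q(U) = -4 + U (Q(U) = 1*(-4 + U) = -4 + U)
Z = 36 (Z = (17 + (-4 - 7))**2 = (17 - 11)**2 = 6**2 = 36)
-17224/12902 - 6101/Z = -17224/12902 - 6101/36 = -17224*1/12902 - 6101*1/36 = -8612/6451 - 6101/36 = -39667583/232236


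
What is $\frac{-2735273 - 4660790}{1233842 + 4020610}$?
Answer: $- \frac{7396063}{5254452} \approx -1.4076$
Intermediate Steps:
$\frac{-2735273 - 4660790}{1233842 + 4020610} = - \frac{7396063}{5254452}$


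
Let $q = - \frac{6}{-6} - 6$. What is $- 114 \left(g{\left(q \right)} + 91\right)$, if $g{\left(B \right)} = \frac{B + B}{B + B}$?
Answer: $-10488$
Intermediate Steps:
$q = -5$ ($q = \left(-6\right) \left(- \frac{1}{6}\right) - 6 = 1 - 6 = -5$)
$g{\left(B \right)} = 1$ ($g{\left(B \right)} = \frac{2 B}{2 B} = 2 B \frac{1}{2 B} = 1$)
$- 114 \left(g{\left(q \right)} + 91\right) = - 114 \left(1 + 91\right) = \left(-114\right) 92 = -10488$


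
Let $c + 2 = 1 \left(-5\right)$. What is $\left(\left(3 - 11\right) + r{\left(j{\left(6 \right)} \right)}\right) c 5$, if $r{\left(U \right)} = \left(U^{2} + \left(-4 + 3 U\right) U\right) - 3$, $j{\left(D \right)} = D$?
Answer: $-3815$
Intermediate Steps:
$c = -7$ ($c = -2 + 1 \left(-5\right) = -2 - 5 = -7$)
$r{\left(U \right)} = -3 + U^{2} + U \left(-4 + 3 U\right)$ ($r{\left(U \right)} = \left(U^{2} + U \left(-4 + 3 U\right)\right) - 3 = -3 + U^{2} + U \left(-4 + 3 U\right)$)
$\left(\left(3 - 11\right) + r{\left(j{\left(6 \right)} \right)}\right) c 5 = \left(\left(3 - 11\right) - \left(27 - 144\right)\right) \left(-7\right) 5 = \left(-8 - -117\right) \left(-7\right) 5 = \left(-8 + 117\right) \left(-7\right) 5 = 109 \left(-7\right) 5 = \left(-763\right) 5 = -3815$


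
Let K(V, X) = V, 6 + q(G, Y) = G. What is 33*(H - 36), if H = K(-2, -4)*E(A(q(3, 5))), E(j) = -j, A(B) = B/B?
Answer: -1122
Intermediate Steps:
q(G, Y) = -6 + G
A(B) = 1
H = 2 (H = -(-2) = -2*(-1) = 2)
33*(H - 36) = 33*(2 - 36) = 33*(-34) = -1122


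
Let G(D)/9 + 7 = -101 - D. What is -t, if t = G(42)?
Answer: 1350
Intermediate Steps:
G(D) = -972 - 9*D (G(D) = -63 + 9*(-101 - D) = -63 + (-909 - 9*D) = -972 - 9*D)
t = -1350 (t = -972 - 9*42 = -972 - 378 = -1350)
-t = -1*(-1350) = 1350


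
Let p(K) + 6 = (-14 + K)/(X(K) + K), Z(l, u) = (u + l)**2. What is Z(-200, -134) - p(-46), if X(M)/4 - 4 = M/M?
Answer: 1450276/13 ≈ 1.1156e+5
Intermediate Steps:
Z(l, u) = (l + u)**2
X(M) = 20 (X(M) = 16 + 4*(M/M) = 16 + 4*1 = 16 + 4 = 20)
p(K) = -6 + (-14 + K)/(20 + K)
Z(-200, -134) - p(-46) = (-200 - 134)**2 - (-134 - 5*(-46))/(20 - 46) = (-334)**2 - (-134 + 230)/(-26) = 111556 - (-1)*96/26 = 111556 - 1*(-48/13) = 111556 + 48/13 = 1450276/13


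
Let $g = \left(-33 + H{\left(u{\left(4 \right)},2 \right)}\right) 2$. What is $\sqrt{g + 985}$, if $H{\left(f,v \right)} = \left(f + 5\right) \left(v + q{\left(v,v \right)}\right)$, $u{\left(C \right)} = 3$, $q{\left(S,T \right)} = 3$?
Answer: $3 \sqrt{111} \approx 31.607$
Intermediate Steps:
$H{\left(f,v \right)} = \left(3 + v\right) \left(5 + f\right)$ ($H{\left(f,v \right)} = \left(f + 5\right) \left(v + 3\right) = \left(5 + f\right) \left(3 + v\right) = \left(3 + v\right) \left(5 + f\right)$)
$g = 14$ ($g = \left(-33 + \left(15 + 3 \cdot 3 + 5 \cdot 2 + 3 \cdot 2\right)\right) 2 = \left(-33 + \left(15 + 9 + 10 + 6\right)\right) 2 = \left(-33 + 40\right) 2 = 7 \cdot 2 = 14$)
$\sqrt{g + 985} = \sqrt{14 + 985} = \sqrt{999} = 3 \sqrt{111}$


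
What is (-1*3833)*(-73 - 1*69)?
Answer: 544286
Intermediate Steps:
(-1*3833)*(-73 - 1*69) = -3833*(-73 - 69) = -3833*(-142) = 544286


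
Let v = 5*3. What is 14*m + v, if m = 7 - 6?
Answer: 29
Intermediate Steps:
v = 15
m = 1
14*m + v = 14*1 + 15 = 14 + 15 = 29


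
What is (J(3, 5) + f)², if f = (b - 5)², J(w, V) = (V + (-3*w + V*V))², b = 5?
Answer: 194481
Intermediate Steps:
J(w, V) = (V + V² - 3*w)² (J(w, V) = (V + (-3*w + V²))² = (V + (V² - 3*w))² = (V + V² - 3*w)²)
f = 0 (f = (5 - 5)² = 0² = 0)
(J(3, 5) + f)² = ((5 + 5² - 3*3)² + 0)² = ((5 + 25 - 9)² + 0)² = (21² + 0)² = (441 + 0)² = 441² = 194481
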